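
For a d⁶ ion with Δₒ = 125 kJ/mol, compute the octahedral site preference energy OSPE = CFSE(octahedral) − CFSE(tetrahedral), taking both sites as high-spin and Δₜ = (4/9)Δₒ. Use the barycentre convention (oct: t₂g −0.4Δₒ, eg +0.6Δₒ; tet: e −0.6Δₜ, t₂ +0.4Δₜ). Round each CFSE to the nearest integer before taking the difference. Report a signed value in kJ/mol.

-17

In an octahedral site d⁶ (HS) is t₂g⁴ eg², giving CFSE(oct) = -0.4Δₒ = -50 kJ/mol.
Tetrahedral e³ t₂³ gives -0.6Δₜ = -0.6 × (4/9) × 125 = -33 kJ/mol.
OSPE = -50 − (-33) = -17 kJ/mol.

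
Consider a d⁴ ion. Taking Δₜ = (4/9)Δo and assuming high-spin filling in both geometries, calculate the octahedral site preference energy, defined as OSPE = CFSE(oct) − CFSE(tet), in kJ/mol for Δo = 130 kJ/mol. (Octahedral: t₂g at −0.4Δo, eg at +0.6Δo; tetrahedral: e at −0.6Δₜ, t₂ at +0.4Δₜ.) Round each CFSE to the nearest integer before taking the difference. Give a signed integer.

Octahedral (high-spin): t2g^3 e_g^1, CFSE = 3(−0.4) + 1(+0.6) = -0.6Δo = -0.6 × 130 = -78 kJ/mol.
In a tetrahedral site the filling is e^2 t2^2: CFSE(tet) = -0.4Δₜ = -0.4 × (4/9)(130) = -23 kJ/mol.
OSPE = -78 − (-23) = -55 kJ/mol.

-55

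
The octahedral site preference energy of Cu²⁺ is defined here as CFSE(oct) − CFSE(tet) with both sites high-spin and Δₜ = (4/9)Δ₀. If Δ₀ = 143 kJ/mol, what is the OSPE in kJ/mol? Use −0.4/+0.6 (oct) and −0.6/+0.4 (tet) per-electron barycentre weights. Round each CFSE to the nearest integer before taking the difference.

Cu²⁺: group 11, so d-count = 11 − 2 = 9.
In an octahedral site d⁹ (HS) is t2g^6 e_g^3, giving CFSE(oct) = -0.6Δ₀ = -86 kJ/mol.
Tetrahedral: e^4 t2^5, CFSE = 4(−0.6) + 5(+0.4) = -0.4Δₜ = -0.4 × (4/9) × 143 = -25 kJ/mol.
OSPE = -86 − (-25) = -61 kJ/mol.

-61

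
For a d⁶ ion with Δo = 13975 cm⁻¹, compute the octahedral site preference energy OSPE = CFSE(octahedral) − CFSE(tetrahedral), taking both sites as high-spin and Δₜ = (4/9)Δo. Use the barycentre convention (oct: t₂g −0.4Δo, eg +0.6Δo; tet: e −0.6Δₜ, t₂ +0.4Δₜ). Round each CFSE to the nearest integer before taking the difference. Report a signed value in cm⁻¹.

-1863

Octahedral (high-spin): t2g^4 e_g^2, CFSE = 4(−0.4) + 2(+0.6) = -0.4Δo = -0.4 × 13975 = -5590 cm⁻¹.
Tetrahedral e^3 t2^3 gives -0.6Δₜ = -0.6 × (4/9) × 13975 = -3727 cm⁻¹.
OSPE = -5590 − (-3727) = -1863 cm⁻¹.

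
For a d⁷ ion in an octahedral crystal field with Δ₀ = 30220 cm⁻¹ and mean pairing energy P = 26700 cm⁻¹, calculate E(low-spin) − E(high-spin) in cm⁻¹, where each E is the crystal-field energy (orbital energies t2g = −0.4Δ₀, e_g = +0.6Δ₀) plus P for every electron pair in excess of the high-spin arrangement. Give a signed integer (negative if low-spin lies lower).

High-spin: t2g^5 e_g^2, CFSE = -0.8Δ₀ = -24176 cm⁻¹.
Low-spin: t2g^6 e_g^1, orbital CFSE = -1.8Δ₀ = -54396 cm⁻¹; plus 1 excess pair × P = +26700 cm⁻¹; total -27696 cm⁻¹.
E(LS) − E(HS) = -27696 − (-24176) = -3520 cm⁻¹.

-3520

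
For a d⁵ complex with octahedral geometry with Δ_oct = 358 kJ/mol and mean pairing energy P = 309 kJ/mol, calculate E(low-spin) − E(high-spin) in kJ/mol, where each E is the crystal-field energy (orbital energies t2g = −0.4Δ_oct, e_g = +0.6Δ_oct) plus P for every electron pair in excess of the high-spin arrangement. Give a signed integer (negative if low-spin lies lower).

High-spin: t2g^3 e_g^2, CFSE = 0.0Δ_oct = 0 kJ/mol.
Low-spin: t2g^5 e_g^0, orbital CFSE = -2.0Δ_oct = -716 kJ/mol; plus 2 excess pairs × P = +618 kJ/mol; total -98 kJ/mol.
The difference is -98 − (0) = -98 kJ/mol, so low-spin lies lower.

-98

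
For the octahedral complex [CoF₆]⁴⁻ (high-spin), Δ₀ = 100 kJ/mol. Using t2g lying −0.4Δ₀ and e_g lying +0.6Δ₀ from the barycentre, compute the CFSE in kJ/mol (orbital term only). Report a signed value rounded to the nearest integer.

-80

Each F⁻ contributes -1; 6 × (-1) = -6. With overall charge -4, Co is in the +2 oxidation state.
Group 9 minus oxidation state +2 gives a d⁷ configuration for Co²⁺.
Electron filling gives t2g^5 e_g^2.
CFSE(orbital) = 5×(-0.4Δ₀) + 2×(0.6Δ₀) = -0.8Δ₀; with Δ₀ = 100 kJ/mol that is -80 kJ/mol.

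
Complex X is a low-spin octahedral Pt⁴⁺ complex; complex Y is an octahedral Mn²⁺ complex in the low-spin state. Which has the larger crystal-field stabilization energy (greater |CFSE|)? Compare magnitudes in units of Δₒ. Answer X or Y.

X: Group 10 minus oxidation state +4 gives a d⁶ configuration for Pt⁴⁺; t₂g⁶ eg⁰, CFSE = -2.4Δₒ.
Y: Group 7 minus oxidation state +2 gives a d⁵ configuration for Mn²⁺; t2g^5 e_g^0, CFSE = -2.0Δₒ.
So X has the larger |CFSE|.

X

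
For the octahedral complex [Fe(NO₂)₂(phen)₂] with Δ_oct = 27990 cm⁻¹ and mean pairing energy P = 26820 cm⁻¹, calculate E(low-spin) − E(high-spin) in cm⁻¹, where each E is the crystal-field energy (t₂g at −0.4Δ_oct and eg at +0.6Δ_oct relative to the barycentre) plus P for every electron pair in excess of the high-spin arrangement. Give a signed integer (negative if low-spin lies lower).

-2340

Ligand charges: 2×(-1) from NO₂⁻ and 2×(+0) from phen sum to -2; with overall charge +0, Fe is +2.
Fe is in group 8, so Fe²⁺ is d⁶ (8 − 2 = 6).
High-spin: t₂g⁴ eg², CFSE = -0.4Δ_oct = -11196 cm⁻¹.
For low-spin the configuration is t₂g⁶ eg⁰: orbital energy -2.4 × 27990 = -67176 cm⁻¹, and 2 additional pairs relative to high-spin add 53640 cm⁻¹, giving -13536 cm⁻¹.
The difference is -13536 − (-11196) = -2340 cm⁻¹, so low-spin lies lower.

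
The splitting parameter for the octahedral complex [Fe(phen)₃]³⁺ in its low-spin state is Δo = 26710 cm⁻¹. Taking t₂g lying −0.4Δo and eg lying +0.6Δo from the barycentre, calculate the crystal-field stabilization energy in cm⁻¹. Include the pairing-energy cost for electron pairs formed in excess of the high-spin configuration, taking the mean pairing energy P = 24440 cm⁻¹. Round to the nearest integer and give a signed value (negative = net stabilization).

-4540

phen is neutral, so the +3 overall charge sits on Fe: oxidation state +3.
Fe is in group 8, so Fe³⁺ is d⁵ (8 − 3 = 5).
Configuration: t₂g⁵ eg⁰.
The orbital stabilization is -2.0Δo = -2.0 × 26710 = -53420 cm⁻¹.
Relative to high-spin t₂g³ eg² (0 paired), the low-spin configuration has 2 additional pairs, contributing +2 × 24440 = +48880 cm⁻¹.
Net CFSE = -53420 + 48880 = -4540 cm⁻¹.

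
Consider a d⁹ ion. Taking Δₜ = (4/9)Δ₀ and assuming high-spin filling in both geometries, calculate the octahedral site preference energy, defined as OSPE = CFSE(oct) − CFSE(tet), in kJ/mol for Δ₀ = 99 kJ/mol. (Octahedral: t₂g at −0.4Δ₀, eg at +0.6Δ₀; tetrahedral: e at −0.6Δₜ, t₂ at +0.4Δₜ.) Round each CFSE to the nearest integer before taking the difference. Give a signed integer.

In an octahedral site d⁹ (HS) is t2g^6 e_g^3, giving CFSE(oct) = -0.6Δ₀ = -59 kJ/mol.
Tetrahedral e^4 t2^5 gives -0.4Δₜ = -0.4 × (4/9) × 99 = -18 kJ/mol.
Subtracting, OSPE = -59 − (-18) = -41 kJ/mol.

-41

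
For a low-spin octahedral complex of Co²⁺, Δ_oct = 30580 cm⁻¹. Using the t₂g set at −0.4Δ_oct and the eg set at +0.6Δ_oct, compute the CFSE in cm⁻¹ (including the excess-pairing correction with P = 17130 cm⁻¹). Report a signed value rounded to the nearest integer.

-37914

Co²⁺: group 9, so d-count = 9 − 2 = 7.
Electron filling gives t₂g⁶ eg¹.
The orbital stabilization is -1.8Δ_oct = -1.8 × 30580 = -55044 cm⁻¹.
Relative to high-spin t₂g⁵ eg² (2 paired), the low-spin configuration has 1 additional pair, contributing +1 × 17130 = +17130 cm⁻¹.
Overall CFSE = -55044 + 17130 = -37914 cm⁻¹.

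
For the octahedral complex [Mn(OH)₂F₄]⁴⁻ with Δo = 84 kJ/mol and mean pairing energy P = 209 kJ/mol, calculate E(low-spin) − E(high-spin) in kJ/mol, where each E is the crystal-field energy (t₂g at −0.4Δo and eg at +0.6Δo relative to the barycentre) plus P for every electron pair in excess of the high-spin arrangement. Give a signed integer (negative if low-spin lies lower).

Ligand charges: 2×(-1) from OH⁻ and 4×(-1) from F⁻ sum to -6; with overall charge -4, Mn is +2.
Group 7 minus oxidation state +2 gives a d⁵ configuration for Mn²⁺.
High-spin: t₂g³ eg², CFSE = 0.0Δo = 0 kJ/mol.
For low-spin the configuration is t₂g⁵ eg⁰: orbital energy -2.0 × 84 = -168 kJ/mol, and 2 additional pairs relative to high-spin add 418 kJ/mol, giving 250 kJ/mol.
The difference is 250 − (0) = 250 kJ/mol, so high-spin lies lower.

250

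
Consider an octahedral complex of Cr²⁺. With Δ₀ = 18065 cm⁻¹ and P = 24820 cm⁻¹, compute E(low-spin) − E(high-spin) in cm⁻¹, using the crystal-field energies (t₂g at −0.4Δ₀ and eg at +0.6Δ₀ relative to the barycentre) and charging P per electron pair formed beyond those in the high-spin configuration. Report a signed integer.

Cr²⁺: group 6, so d-count = 6 − 2 = 4.
High-spin d⁴ fills as t₂g³ eg¹ with CFSE 3(−0.4) + 1(+0.6) = -0.6Δ₀ = -10839 cm⁻¹.
Low-spin t₂g⁴ eg⁰ gives -1.6Δ₀ = -28904 cm⁻¹, but forming 1 extra pair costs 1P = 24820 cm⁻¹, so E(LS) = -28904 + 24820 = -4084 cm⁻¹.
Thus E(LS) − E(HS) = 6755 cm⁻¹.

6755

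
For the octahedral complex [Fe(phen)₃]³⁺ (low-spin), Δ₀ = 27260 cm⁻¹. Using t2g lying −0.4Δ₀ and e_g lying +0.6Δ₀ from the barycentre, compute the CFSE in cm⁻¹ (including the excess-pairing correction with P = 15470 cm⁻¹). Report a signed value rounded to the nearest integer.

-23580

phen is neutral, so the +3 overall charge sits on Fe: oxidation state +3.
Group 8 minus oxidation state +3 gives a d⁵ configuration for Fe³⁺.
Configuration: t2g^5 e_g^0.
CFSE(orbital) = 5×(-0.4Δ₀) + 0×(0.6Δ₀) = -2.0Δ₀; with Δ₀ = 27260 cm⁻¹ that is -54520 cm⁻¹.
High-spin d⁵ would be t2g^3 e_g^2 with 0 pairs; low-spin has 2, so 2 excess pairs cost +2P = +30940 cm⁻¹.
Overall CFSE = -54520 + 30940 = -23580 cm⁻¹.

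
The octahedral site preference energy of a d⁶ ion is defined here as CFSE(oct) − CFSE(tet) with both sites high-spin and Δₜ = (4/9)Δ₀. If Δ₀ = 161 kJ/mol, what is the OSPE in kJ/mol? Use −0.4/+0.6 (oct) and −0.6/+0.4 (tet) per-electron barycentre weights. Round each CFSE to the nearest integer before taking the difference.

-21

Octahedral high-spin t₂g⁴ eg²: CFSE = -0.4 × 161 = -64 kJ/mol.
Tetrahedral e³ t₂³ gives -0.6Δₜ = -0.6 × (4/9) × 161 = -43 kJ/mol.
OSPE = CFSE(oct) − CFSE(tet) = -64 − (-43) = -21 kJ/mol.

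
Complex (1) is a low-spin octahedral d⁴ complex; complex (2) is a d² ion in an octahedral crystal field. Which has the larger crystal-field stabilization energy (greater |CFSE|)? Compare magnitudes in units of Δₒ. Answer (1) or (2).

(1)

(1): t₂g⁴ eg⁰, CFSE = -1.6Δₒ.
(2): t₂g² eg⁰, CFSE = -0.8Δₒ.
So (1) has the larger |CFSE|.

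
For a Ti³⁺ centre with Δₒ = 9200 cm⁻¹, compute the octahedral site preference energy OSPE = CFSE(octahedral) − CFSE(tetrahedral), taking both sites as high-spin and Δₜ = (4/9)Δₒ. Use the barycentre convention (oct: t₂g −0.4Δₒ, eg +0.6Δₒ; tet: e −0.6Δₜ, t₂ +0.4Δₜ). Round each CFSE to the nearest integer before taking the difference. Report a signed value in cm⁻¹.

-1227

Ti is in group 4, so Ti³⁺ is d¹ (4 − 3 = 1).
Octahedral (high-spin): t₂g¹ eg⁰, CFSE = 1(−0.4) + 0(+0.6) = -0.4Δₒ = -0.4 × 9200 = -3680 cm⁻¹.
Tetrahedral e¹ t₂⁰ gives -0.6Δₜ = -0.6 × (4/9) × 9200 = -2453 cm⁻¹.
Subtracting, OSPE = -3680 − (-2453) = -1227 cm⁻¹.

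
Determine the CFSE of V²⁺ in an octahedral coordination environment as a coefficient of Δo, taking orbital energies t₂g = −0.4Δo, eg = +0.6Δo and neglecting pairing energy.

V is in group 5, so V²⁺ is d³ (5 − 2 = 3).
Configuration: t₂g³ eg⁰.
CFSE = 3(-0.4Δo) + 0(0.6Δo) = -1.2Δo + 0.0Δo = -1.2Δo.

-1.2 Δo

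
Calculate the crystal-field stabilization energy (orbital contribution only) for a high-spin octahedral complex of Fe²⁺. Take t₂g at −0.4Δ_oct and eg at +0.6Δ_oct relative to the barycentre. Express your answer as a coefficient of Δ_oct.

-0.4 Δ_oct

Group 8 minus oxidation state +2 gives a d⁶ configuration for Fe²⁺.
Configuration: t₂g⁴ eg².
CFSE = 4(-0.4Δ_oct) + 2(0.6Δ_oct) = -1.6Δ_oct + 1.2Δ_oct = -0.4Δ_oct.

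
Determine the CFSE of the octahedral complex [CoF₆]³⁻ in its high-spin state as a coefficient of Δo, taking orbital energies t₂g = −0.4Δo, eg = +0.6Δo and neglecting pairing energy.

Each F⁻ contributes -1; 6 × (-1) = -6. With overall charge -3, Co is in the +3 oxidation state.
Co is in group 9, so Co³⁺ is d⁶ (9 − 3 = 6).
Configuration: t₂g⁴ eg².
CFSE = 4(-0.4Δo) + 2(0.6Δo) = -1.6Δo + 1.2Δo = -0.4Δo.

-0.4 Δo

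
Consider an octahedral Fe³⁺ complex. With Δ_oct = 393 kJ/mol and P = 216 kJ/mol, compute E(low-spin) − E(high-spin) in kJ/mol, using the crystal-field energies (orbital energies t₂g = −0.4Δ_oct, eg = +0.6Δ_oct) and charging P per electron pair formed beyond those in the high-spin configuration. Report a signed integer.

Fe³⁺: group 8, so d-count = 8 − 3 = 5.
High-spin d⁵ fills as t₂g³ eg² with CFSE 3(−0.4) + 2(+0.6) = 0.0Δ_oct = 0 kJ/mol.
For low-spin the configuration is t₂g⁵ eg⁰: orbital energy -2.0 × 393 = -786 kJ/mol, and 2 additional pairs relative to high-spin add 432 kJ/mol, giving -354 kJ/mol.
The difference is -354 − (0) = -354 kJ/mol, so low-spin lies lower.

-354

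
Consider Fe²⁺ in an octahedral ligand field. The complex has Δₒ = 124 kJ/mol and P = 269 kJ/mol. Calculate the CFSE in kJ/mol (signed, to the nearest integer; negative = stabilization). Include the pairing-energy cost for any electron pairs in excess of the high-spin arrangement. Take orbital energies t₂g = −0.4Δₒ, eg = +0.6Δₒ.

-50

Fe²⁺: group 8, so d-count = 8 − 2 = 6.
Δₒ < P, so pairing is avoided: the ground state is high-spin.
Filling d⁶ accordingly: t₂g⁴ eg².
Orbital CFSE = -0.4Δₒ = -0.4 × 124 = -50 kJ/mol.
High-spin has no excess pairs, so no pairing correction applies.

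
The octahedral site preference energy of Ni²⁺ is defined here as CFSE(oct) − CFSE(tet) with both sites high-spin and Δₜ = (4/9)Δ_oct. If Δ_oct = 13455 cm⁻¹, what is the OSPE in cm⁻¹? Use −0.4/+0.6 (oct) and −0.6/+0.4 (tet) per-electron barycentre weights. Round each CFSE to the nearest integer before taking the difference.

-11362

Ni sits in group 10; removing 2 electrons leaves Ni²⁺ with 10 − 2 = 8 d electrons.
Octahedral high-spin t2g^6 e_g^2: CFSE = -1.2 × 13455 = -16146 cm⁻¹.
Tetrahedral e^4 t2^4 gives -0.8Δₜ = -0.8 × (4/9) × 13455 = -4784 cm⁻¹.
OSPE = -16146 − (-4784) = -11362 cm⁻¹.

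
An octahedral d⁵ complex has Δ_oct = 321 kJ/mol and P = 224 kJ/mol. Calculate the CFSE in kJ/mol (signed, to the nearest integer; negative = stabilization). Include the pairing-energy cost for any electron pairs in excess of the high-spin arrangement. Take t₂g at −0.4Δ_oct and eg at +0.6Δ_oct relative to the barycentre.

-194

Here Δ_oct > P (321 > 224), so the low-spin state is favoured.
Configuration: t₂g⁵ eg⁰.
Orbital CFSE = -2.0Δ_oct = -2.0 × 321 = -642 kJ/mol.
Excess pairs vs high-spin: 2 − 0 = 2; pairing cost = +448 kJ/mol.
Net CFSE = -642 + 448 = -194 kJ/mol.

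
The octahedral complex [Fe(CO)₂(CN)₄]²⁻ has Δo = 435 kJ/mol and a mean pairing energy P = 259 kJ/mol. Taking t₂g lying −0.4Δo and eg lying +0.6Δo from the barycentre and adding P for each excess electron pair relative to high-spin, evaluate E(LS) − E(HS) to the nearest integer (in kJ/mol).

-352

Ligand charges: 2×(+0) from CO and 4×(-1) from CN⁻ sum to -4; with overall charge -2, Fe is +2.
Group 8 minus oxidation state +2 gives a d⁶ configuration for Fe²⁺.
High-spin d⁶ fills as t₂g⁴ eg² with CFSE 4(−0.4) + 2(+0.6) = -0.4Δo = -174 kJ/mol.
For low-spin the configuration is t₂g⁶ eg⁰: orbital energy -2.4 × 435 = -1044 kJ/mol, and 2 additional pairs relative to high-spin add 518 kJ/mol, giving -526 kJ/mol.
The difference is -526 − (-174) = -352 kJ/mol, so low-spin lies lower.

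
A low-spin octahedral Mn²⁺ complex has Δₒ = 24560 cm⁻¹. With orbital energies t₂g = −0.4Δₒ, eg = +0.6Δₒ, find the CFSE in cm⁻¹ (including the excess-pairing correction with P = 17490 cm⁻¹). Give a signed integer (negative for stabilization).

-14140

Mn²⁺: group 7, so d-count = 7 − 2 = 5.
Configuration: t₂g⁵ eg⁰.
Orbital CFSE = 5(-0.4) + 0(0.6) = -2.0Δₒ = -2.0 × 24560 = -49120 cm⁻¹.
Relative to high-spin t₂g³ eg² (0 paired), the low-spin configuration has 2 additional pairs, contributing +2 × 17490 = +34980 cm⁻¹.
Combining: -49120 + 34980 = -14140 cm⁻¹.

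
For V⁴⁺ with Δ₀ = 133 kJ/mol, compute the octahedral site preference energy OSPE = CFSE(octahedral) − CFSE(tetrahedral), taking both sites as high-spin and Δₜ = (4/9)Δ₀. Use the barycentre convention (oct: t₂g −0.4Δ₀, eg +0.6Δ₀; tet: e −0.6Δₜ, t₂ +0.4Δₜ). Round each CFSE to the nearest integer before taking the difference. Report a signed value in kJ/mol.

V is in group 5, so V⁴⁺ is d¹ (5 − 4 = 1).
In an octahedral site d¹ (HS) is t₂g¹ eg⁰, giving CFSE(oct) = -0.4Δ₀ = -53 kJ/mol.
Tetrahedral: e¹ t₂⁰, CFSE = 1(−0.6) + 0(+0.4) = -0.6Δₜ = -0.6 × (4/9) × 133 = -35 kJ/mol.
OSPE = -53 − (-35) = -18 kJ/mol.

-18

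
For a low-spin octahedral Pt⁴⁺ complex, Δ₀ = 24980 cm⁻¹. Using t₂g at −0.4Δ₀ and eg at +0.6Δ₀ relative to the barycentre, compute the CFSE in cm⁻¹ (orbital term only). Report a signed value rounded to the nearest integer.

Pt⁴⁺: group 10, so d-count = 10 − 4 = 6.
The d⁶ electrons fill as t₂g⁶ eg⁰.
CFSE(orbital) = 6×(-0.4Δ₀) + 0×(0.6Δ₀) = -2.4Δ₀; with Δ₀ = 24980 cm⁻¹ that is -59952 cm⁻¹.

-59952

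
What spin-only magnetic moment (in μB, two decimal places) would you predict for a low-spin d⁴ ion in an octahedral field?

2.83 μB

Configuration: t₂g⁴ eg⁰ → 2 unpaired electrons.
μ(spin-only) = √[2(2+2)] = √8 ≈ 2.83 μB.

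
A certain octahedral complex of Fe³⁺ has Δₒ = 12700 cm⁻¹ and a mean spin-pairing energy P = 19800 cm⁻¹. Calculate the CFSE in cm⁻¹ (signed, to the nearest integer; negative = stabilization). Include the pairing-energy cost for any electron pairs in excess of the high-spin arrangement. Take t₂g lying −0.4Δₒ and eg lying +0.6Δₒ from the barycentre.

Fe sits in group 8; removing 3 electrons leaves Fe³⁺ with 8 − 3 = 5 d electrons.
Since Δₒ = 12700 cm⁻¹ < P = 19800 cm⁻¹, the complex adopts the high-spin configuration.
Filling d⁵ accordingly: t₂g³ eg².
Orbital CFSE = 0.0Δₒ = 0.0 × 12700 = 0 cm⁻¹.
High-spin has no excess pairs, so no pairing correction applies.

0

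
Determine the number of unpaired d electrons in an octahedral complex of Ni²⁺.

2

Group 10 minus oxidation state +2 gives a d⁸ configuration for Ni²⁺.
Configuration: t₂g⁶ eg², giving 2 unpaired electrons.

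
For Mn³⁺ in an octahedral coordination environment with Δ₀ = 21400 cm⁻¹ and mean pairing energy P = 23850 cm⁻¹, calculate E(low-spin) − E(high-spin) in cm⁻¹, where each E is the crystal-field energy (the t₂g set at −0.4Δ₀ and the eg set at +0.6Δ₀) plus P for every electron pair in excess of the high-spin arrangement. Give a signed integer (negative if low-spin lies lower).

2450

Mn is in group 7, so Mn³⁺ is d⁴ (7 − 3 = 4).
High-spin: t₂g³ eg¹, CFSE = -0.6Δ₀ = -12840 cm⁻¹.
Low-spin t₂g⁴ eg⁰ gives -1.6Δ₀ = -34240 cm⁻¹, but forming 1 extra pair costs 1P = 23850 cm⁻¹, so E(LS) = -34240 + 23850 = -10390 cm⁻¹.
Thus E(LS) − E(HS) = 2450 cm⁻¹.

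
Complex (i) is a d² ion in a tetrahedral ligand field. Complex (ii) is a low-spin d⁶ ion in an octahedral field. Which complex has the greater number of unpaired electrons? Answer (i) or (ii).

(i): Tetrahedral fields are weak (Δₜ ≈ 4/9 Δₒ), so electrons fill high-spin; e^2 t2^0 → 2 unpaired.
(ii): t2g^6 e_g^0 → 0 unpaired.
So (i) has more unpaired electrons.

(i)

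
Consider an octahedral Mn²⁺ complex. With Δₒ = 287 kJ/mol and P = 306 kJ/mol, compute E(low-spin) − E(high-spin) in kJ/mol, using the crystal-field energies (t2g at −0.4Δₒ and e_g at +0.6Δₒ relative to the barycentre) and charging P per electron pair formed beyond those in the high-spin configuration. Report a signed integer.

38

Mn²⁺: group 7, so d-count = 7 − 2 = 5.
In the high-spin limit (t2g^3 e_g^2) the orbital term is 0.0Δₒ = 0 kJ/mol, with no excess pairing.
For low-spin the configuration is t2g^5 e_g^0: orbital energy -2.0 × 287 = -574 kJ/mol, and 2 additional pairs relative to high-spin add 612 kJ/mol, giving 38 kJ/mol.
Thus E(LS) − E(HS) = 38 kJ/mol.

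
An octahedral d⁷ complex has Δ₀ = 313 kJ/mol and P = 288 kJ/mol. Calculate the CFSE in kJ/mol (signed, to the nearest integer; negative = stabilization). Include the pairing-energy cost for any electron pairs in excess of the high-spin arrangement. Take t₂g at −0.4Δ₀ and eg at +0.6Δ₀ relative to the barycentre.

-275

Here Δ₀ > P (313 > 288), so the low-spin state is favoured.
Filling d⁷ accordingly: t₂g⁶ eg¹.
Orbital CFSE = -1.8Δ₀ = -1.8 × 313 = -563 kJ/mol.
Excess pairs vs high-spin: 3 − 2 = 1; pairing cost = +288 kJ/mol.
Net CFSE = -563 + 288 = -275 kJ/mol.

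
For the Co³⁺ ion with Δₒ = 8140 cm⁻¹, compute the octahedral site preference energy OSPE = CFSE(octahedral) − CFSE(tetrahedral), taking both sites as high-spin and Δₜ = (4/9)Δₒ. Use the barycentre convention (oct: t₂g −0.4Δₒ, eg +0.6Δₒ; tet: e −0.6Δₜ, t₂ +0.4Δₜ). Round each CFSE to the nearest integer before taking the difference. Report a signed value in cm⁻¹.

-1085

Co sits in group 9; removing 3 electrons leaves Co³⁺ with 9 − 3 = 6 d electrons.
Octahedral (high-spin): t2g^4 e_g^2, CFSE = 4(−0.4) + 2(+0.6) = -0.4Δₒ = -0.4 × 8140 = -3256 cm⁻¹.
In a tetrahedral site the filling is e^3 t2^3: CFSE(tet) = -0.6Δₜ = -0.6 × (4/9)(8140) = -2171 cm⁻¹.
Subtracting, OSPE = -3256 − (-2171) = -1085 cm⁻¹.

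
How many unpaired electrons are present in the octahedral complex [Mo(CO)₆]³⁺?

3

CO is neutral, so the +3 overall charge sits on Mo: oxidation state +3.
Mo sits in group 6; removing 3 electrons leaves Mo³⁺ with 6 − 3 = 3 d electrons.
For octahedral d³ the high- and low-spin configurations coincide.
Configuration: t₂g³ eg⁰, giving 3 unpaired electrons.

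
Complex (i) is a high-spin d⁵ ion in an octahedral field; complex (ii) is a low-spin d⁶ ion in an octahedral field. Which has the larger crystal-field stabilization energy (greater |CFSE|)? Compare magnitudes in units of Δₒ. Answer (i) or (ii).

(i): t2g^3 e_g^2, CFSE = 0.0Δₒ.
(ii): t₂g⁶ eg⁰, CFSE = -2.4Δₒ.
So (ii) has the larger |CFSE|.

(ii)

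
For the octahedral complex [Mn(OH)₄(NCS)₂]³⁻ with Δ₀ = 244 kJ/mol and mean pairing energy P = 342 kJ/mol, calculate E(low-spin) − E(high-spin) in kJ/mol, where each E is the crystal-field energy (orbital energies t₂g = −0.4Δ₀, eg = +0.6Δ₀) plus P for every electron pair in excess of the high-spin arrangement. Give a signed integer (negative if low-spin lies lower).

98

Ligand charges: 4×(-1) from OH⁻ and 2×(-1) from NCS⁻ sum to -6; with overall charge -3, Mn is +3.
Mn is in group 7, so Mn³⁺ is d⁴ (7 − 3 = 4).
High-spin d⁴ fills as t₂g³ eg¹ with CFSE 3(−0.4) + 1(+0.6) = -0.6Δ₀ = -146 kJ/mol.
For low-spin the configuration is t₂g⁴ eg⁰: orbital energy -1.6 × 244 = -390 kJ/mol, and 1 additional pair relative to high-spin adds 342 kJ/mol, giving -48 kJ/mol.
E(LS) − E(HS) = -48 − (-146) = 98 kJ/mol.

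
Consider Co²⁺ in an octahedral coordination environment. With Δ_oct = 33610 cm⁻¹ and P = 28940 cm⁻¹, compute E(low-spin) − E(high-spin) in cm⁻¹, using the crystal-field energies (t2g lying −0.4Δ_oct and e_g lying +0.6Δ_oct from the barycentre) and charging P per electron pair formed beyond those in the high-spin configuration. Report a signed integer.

-4670

Co sits in group 9; removing 2 electrons leaves Co²⁺ with 9 − 2 = 7 d electrons.
High-spin d⁷ fills as t2g^5 e_g^2 with CFSE 5(−0.4) + 2(+0.6) = -0.8Δ_oct = -26888 cm⁻¹.
Low-spin t2g^6 e_g^1 gives -1.8Δ_oct = -60498 cm⁻¹, but forming 1 extra pair costs 1P = 28940 cm⁻¹, so E(LS) = -60498 + 28940 = -31558 cm⁻¹.
Thus E(LS) − E(HS) = -4670 cm⁻¹.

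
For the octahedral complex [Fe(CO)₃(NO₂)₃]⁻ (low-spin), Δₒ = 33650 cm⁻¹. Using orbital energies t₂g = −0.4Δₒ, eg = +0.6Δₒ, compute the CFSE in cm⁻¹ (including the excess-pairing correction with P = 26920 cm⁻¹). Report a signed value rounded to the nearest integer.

Ligand charges: 3×(+0) from CO and 3×(-1) from NO₂⁻ sum to -3; with overall charge -1, Fe is +2.
Group 8 minus oxidation state +2 gives a d⁶ configuration for Fe²⁺.
Electron filling gives t₂g⁶ eg⁰.
CFSE(orbital) = 6×(-0.4Δₒ) + 0×(0.6Δₒ) = -2.4Δₒ; with Δₒ = 33650 cm⁻¹ that is -80760 cm⁻¹.
Relative to high-spin t₂g⁴ eg² (1 paired), the low-spin configuration has 2 additional pairs, contributing +2 × 26920 = +53840 cm⁻¹.
Combining: -80760 + 53840 = -26920 cm⁻¹.

-26920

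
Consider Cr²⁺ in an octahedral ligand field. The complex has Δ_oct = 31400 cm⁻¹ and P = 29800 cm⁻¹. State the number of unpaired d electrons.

2

Cr is in group 6, so Cr²⁺ is d⁴ (6 − 2 = 4).
With Δ_oct > P the complex is low-spin.
Configuration: t2g^4 e_g^0.
Unpaired electrons: 2.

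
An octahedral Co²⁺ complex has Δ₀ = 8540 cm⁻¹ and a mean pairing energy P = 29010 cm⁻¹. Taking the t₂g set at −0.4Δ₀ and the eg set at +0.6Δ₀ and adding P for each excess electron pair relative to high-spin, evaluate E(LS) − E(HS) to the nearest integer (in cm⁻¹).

Co sits in group 9; removing 2 electrons leaves Co²⁺ with 9 − 2 = 7 d electrons.
High-spin d⁷ fills as t₂g⁵ eg² with CFSE 5(−0.4) + 2(+0.6) = -0.8Δ₀ = -6832 cm⁻¹.
Low-spin: t₂g⁶ eg¹, orbital CFSE = -1.8Δ₀ = -15372 cm⁻¹; plus 1 excess pair × P = +29010 cm⁻¹; total 13638 cm⁻¹.
E(LS) − E(HS) = 13638 − (-6832) = 20470 cm⁻¹.

20470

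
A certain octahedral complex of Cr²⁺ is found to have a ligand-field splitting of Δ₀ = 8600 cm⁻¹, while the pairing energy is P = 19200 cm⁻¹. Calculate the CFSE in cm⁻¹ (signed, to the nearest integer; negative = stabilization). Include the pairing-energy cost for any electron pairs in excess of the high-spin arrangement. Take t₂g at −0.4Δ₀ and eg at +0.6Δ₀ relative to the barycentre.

Cr is in group 6, so Cr²⁺ is d⁴ (6 − 2 = 4).
Since Δ₀ = 8600 cm⁻¹ < P = 19200 cm⁻¹, the complex adopts the high-spin configuration.
Filling d⁴ accordingly: t₂g³ eg¹.
Orbital CFSE = -0.6Δ₀ = -0.6 × 8600 = -5160 cm⁻¹.
High-spin has no excess pairs, so no pairing correction applies.

-5160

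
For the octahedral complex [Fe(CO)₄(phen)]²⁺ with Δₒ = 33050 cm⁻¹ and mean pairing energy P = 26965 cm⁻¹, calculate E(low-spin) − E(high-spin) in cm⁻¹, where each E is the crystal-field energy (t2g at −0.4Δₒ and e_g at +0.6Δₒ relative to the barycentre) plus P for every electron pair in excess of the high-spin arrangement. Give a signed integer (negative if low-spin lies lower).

-12170

Ligand charges: 4×(+0) from CO and 1×(+0) from phen sum to +0; with overall charge +2, Fe is +2.
Fe²⁺: group 8, so d-count = 8 − 2 = 6.
High-spin: t2g^4 e_g^2, CFSE = -0.4Δₒ = -13220 cm⁻¹.
For low-spin the configuration is t2g^6 e_g^0: orbital energy -2.4 × 33050 = -79320 cm⁻¹, and 2 additional pairs relative to high-spin add 53930 cm⁻¹, giving -25390 cm⁻¹.
The difference is -25390 − (-13220) = -12170 cm⁻¹, so low-spin lies lower.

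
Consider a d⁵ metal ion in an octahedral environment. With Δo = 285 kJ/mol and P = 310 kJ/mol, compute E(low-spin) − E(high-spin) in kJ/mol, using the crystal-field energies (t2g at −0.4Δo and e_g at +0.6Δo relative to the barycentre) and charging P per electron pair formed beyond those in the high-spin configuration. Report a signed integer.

In the high-spin limit (t2g^3 e_g^2) the orbital term is 0.0Δo = 0 kJ/mol, with no excess pairing.
Low-spin t2g^5 e_g^0 gives -2.0Δo = -570 kJ/mol, but forming 2 extra pairs costs 2P = 620 kJ/mol, so E(LS) = -570 + 620 = 50 kJ/mol.
Thus E(LS) − E(HS) = 50 kJ/mol.

50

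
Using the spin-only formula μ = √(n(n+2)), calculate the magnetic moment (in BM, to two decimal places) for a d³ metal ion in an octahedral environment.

Configuration: t₂g³ eg⁰ → 3 unpaired electrons.
μ(spin-only) = √[3(3+2)] = √15 ≈ 3.87 BM.

3.87 BM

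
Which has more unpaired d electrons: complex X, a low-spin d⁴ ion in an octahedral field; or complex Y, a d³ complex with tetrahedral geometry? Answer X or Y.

X: t₂g⁴ eg⁰ → 2 unpaired.
Y: With tetrahedral geometry the complex is necessarily high-spin; e^2 t2^1 → 3 unpaired.
So Y has more unpaired electrons.

Y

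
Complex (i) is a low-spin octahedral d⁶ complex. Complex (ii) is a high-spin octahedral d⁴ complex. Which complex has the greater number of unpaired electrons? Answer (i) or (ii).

(ii)

(i): t₂g⁶ eg⁰ → 0 unpaired.
(ii): t2g^3 e_g^1 → 4 unpaired.
So (ii) has more unpaired electrons.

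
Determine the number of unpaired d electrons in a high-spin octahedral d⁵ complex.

5

Configuration: t₂g³ eg², giving 5 unpaired electrons.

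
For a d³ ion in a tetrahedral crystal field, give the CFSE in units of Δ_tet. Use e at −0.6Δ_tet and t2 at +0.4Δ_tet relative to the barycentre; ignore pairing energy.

Tetrahedral splitting is small, so the complex is high-spin.
Configuration: e^2 t2^1.
CFSE = 2(-0.6Δ_tet) + 1(0.4Δ_tet) = -1.2Δ_tet + 0.4Δ_tet = -0.8Δ_tet.

-0.8 Δ_tet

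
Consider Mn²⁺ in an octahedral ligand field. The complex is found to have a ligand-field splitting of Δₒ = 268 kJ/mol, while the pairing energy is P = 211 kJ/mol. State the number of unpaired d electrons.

Mn²⁺: group 7, so d-count = 7 − 2 = 5.
Δₒ > P, so pairing is preferred: the ground state is low-spin.
Filling d⁵ accordingly: t₂g⁵ eg⁰.
Unpaired electrons: 1.

1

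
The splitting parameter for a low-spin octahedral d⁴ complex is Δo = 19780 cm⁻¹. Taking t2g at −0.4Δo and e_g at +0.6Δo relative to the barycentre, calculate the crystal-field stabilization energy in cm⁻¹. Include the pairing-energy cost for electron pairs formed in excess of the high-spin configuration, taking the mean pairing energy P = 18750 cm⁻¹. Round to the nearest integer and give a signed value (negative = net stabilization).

The d⁴ electrons fill as t2g^4 e_g^0.
CFSE(orbital) = 4×(-0.4Δo) + 0×(0.6Δo) = -1.6Δo; with Δo = 19780 cm⁻¹ that is -31648 cm⁻¹.
Relative to high-spin t2g^3 e_g^1 (0 paired), the low-spin configuration has 1 additional pair, contributing +1 × 18750 = +18750 cm⁻¹.
Net CFSE = -31648 + 18750 = -12898 cm⁻¹.

-12898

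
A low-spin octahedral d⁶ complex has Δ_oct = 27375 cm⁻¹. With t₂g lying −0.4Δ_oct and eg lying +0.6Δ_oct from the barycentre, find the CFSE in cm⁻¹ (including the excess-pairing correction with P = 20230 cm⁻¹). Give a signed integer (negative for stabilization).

-25240

Electron filling gives t₂g⁶ eg⁰.
The orbital stabilization is -2.4Δ_oct = -2.4 × 27375 = -65700 cm⁻¹.
Pairing penalty: 3 pairs vs 1 in the high-spin reference → 2 extra × P = 40460 cm⁻¹.
Combining: -65700 + 40460 = -25240 cm⁻¹.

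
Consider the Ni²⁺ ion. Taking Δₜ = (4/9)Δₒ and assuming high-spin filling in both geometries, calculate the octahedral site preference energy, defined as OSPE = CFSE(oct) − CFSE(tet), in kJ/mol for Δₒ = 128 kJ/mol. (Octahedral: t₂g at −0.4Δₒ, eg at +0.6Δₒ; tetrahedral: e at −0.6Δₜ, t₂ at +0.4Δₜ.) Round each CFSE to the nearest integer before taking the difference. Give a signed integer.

-108

Ni sits in group 10; removing 2 electrons leaves Ni²⁺ with 10 − 2 = 8 d electrons.
Octahedral (high-spin): t₂g⁶ eg², CFSE = 6(−0.4) + 2(+0.6) = -1.2Δₒ = -1.2 × 128 = -154 kJ/mol.
Tetrahedral e⁴ t₂⁴ gives -0.8Δₜ = -0.8 × (4/9) × 128 = -46 kJ/mol.
OSPE = CFSE(oct) − CFSE(tet) = -154 − (-46) = -108 kJ/mol.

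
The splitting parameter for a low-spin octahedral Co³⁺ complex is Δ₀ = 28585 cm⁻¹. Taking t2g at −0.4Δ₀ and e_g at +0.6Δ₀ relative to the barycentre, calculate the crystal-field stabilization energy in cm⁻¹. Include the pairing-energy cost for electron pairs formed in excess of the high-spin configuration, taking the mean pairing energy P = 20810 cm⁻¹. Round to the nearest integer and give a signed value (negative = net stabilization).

Group 9 minus oxidation state +3 gives a d⁶ configuration for Co³⁺.
Configuration: t2g^6 e_g^0.
CFSE(orbital) = 6×(-0.4Δ₀) + 0×(0.6Δ₀) = -2.4Δ₀; with Δ₀ = 28585 cm⁻¹ that is -68604 cm⁻¹.
Pairing penalty: 3 pairs vs 1 in the high-spin reference → 2 extra × P = 41620 cm⁻¹.
Overall CFSE = -68604 + 41620 = -26984 cm⁻¹.

-26984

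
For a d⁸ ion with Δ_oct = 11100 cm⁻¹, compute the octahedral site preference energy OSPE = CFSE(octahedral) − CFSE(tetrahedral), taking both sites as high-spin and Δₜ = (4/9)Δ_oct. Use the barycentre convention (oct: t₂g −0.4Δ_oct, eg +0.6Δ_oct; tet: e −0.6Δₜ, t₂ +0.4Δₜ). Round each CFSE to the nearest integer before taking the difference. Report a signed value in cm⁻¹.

Octahedral high-spin t2g^6 e_g^2: CFSE = -1.2 × 11100 = -13320 cm⁻¹.
Tetrahedral e^4 t2^4 gives -0.8Δₜ = -0.8 × (4/9) × 11100 = -3947 cm⁻¹.
OSPE = -13320 − (-3947) = -9373 cm⁻¹.

-9373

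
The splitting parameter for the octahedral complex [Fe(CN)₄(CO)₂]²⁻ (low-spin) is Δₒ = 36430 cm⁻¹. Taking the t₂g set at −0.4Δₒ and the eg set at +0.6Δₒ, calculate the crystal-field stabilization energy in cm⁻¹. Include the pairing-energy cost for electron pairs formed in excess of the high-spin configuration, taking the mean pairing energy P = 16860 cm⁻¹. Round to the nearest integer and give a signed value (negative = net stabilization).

-53712

Ligand charges: 4×(-1) from CN⁻ and 2×(+0) from CO sum to -4; with overall charge -2, Fe is +2.
Fe is in group 8, so Fe²⁺ is d⁶ (8 − 2 = 6).
The d⁶ electrons fill as t₂g⁶ eg⁰.
The orbital stabilization is -2.4Δₒ = -2.4 × 36430 = -87432 cm⁻¹.
High-spin d⁶ would be t₂g⁴ eg² with 1 pair; low-spin has 3, so 2 excess pairs cost +2P = +33720 cm⁻¹.
Overall CFSE = -87432 + 33720 = -53712 cm⁻¹.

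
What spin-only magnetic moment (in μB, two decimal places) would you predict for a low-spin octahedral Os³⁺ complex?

Group 8 minus oxidation state +3 gives a d⁵ configuration for Os³⁺.
Configuration: t₂g⁵ eg⁰ → 1 unpaired electron.
μ(spin-only) = √[1(1+2)] = √3 ≈ 1.73 μB.

1.73 μB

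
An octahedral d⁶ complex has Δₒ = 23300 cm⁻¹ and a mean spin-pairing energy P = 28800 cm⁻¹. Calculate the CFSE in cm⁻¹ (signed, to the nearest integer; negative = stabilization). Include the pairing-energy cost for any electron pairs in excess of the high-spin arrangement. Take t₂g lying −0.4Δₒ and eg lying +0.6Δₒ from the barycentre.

Since Δₒ = 23300 cm⁻¹ < P = 28800 cm⁻¹, the complex adopts the high-spin configuration.
Configuration: t₂g⁴ eg².
Orbital CFSE = -0.4Δₒ = -0.4 × 23300 = -9320 cm⁻¹.
High-spin has no excess pairs, so no pairing correction applies.

-9320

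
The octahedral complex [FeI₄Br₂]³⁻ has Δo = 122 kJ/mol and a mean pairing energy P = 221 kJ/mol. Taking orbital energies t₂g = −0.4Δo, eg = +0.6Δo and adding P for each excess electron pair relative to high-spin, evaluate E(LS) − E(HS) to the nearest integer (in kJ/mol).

Ligand charges: 4×(-1) from I⁻ and 2×(-1) from Br⁻ sum to -6; with overall charge -3, Fe is +3.
Group 8 minus oxidation state +3 gives a d⁵ configuration for Fe³⁺.
In the high-spin limit (t₂g³ eg²) the orbital term is 0.0Δo = 0 kJ/mol, with no excess pairing.
Low-spin: t₂g⁵ eg⁰, orbital CFSE = -2.0Δo = -244 kJ/mol; plus 2 excess pairs × P = +442 kJ/mol; total 198 kJ/mol.
E(LS) − E(HS) = 198 − (0) = 198 kJ/mol.

198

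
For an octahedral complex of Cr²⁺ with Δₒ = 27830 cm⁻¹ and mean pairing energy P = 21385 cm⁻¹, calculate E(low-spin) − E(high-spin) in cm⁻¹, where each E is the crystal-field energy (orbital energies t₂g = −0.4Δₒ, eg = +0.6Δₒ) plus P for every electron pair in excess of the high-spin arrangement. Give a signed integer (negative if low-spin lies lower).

Cr sits in group 6; removing 2 electrons leaves Cr²⁺ with 6 − 2 = 4 d electrons.
In the high-spin limit (t₂g³ eg¹) the orbital term is -0.6Δₒ = -16698 cm⁻¹, with no excess pairing.
Low-spin t₂g⁴ eg⁰ gives -1.6Δₒ = -44528 cm⁻¹, but forming 1 extra pair costs 1P = 21385 cm⁻¹, so E(LS) = -44528 + 21385 = -23143 cm⁻¹.
E(LS) − E(HS) = -23143 − (-16698) = -6445 cm⁻¹.

-6445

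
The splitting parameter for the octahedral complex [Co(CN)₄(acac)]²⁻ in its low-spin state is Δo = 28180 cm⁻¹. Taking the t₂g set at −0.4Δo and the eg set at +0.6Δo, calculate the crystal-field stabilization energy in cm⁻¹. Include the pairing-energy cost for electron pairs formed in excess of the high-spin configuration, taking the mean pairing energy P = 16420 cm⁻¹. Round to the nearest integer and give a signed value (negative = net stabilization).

Ligand charges: 4×(-1) from CN⁻ and 1×(-1) from acac⁻ sum to -5; with overall charge -2, Co is +3.
Co is in group 9, so Co³⁺ is d⁶ (9 − 3 = 6).
Electron filling gives t₂g⁶ eg⁰.
The orbital stabilization is -2.4Δo = -2.4 × 28180 = -67632 cm⁻¹.
Pairing penalty: 3 pairs vs 1 in the high-spin reference → 2 extra × P = 32840 cm⁻¹.
Overall CFSE = -67632 + 32840 = -34792 cm⁻¹.

-34792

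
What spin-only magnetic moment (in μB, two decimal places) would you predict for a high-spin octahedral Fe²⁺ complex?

4.90 μB

Fe sits in group 8; removing 2 electrons leaves Fe²⁺ with 8 − 2 = 6 d electrons.
Configuration: t2g^4 e_g^2 → 4 unpaired electrons.
μ(spin-only) = √[4(4+2)] = √24 ≈ 4.90 μB.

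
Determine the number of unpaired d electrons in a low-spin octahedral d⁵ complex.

Configuration: t₂g⁵ eg⁰, giving 1 unpaired electron.

1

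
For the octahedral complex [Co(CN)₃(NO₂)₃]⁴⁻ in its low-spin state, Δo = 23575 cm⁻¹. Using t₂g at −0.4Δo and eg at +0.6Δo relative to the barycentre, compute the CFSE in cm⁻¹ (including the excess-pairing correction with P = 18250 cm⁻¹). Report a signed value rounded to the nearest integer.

Ligand charges: 3×(-1) from CN⁻ and 3×(-1) from NO₂⁻ sum to -6; with overall charge -4, Co is +2.
Co is in group 9, so Co²⁺ is d⁷ (9 − 2 = 7).
The d⁷ electrons fill as t₂g⁶ eg¹.
CFSE(orbital) = 6×(-0.4Δo) + 1×(0.6Δo) = -1.8Δo; with Δo = 23575 cm⁻¹ that is -42435 cm⁻¹.
Relative to high-spin t₂g⁵ eg² (2 paired), the low-spin configuration has 1 additional pair, contributing +1 × 18250 = +18250 cm⁻¹.
Combining: -42435 + 18250 = -24185 cm⁻¹.

-24185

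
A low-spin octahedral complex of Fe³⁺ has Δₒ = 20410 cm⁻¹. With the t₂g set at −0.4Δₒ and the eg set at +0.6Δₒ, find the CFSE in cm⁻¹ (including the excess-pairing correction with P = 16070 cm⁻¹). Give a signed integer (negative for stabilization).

Fe³⁺: group 8, so d-count = 8 − 3 = 5.
Electron filling gives t₂g⁵ eg⁰.
The orbital stabilization is -2.0Δₒ = -2.0 × 20410 = -40820 cm⁻¹.
Pairing penalty: 2 pairs vs 0 in the high-spin reference → 2 extra × P = 32140 cm⁻¹.
Net CFSE = -40820 + 32140 = -8680 cm⁻¹.

-8680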